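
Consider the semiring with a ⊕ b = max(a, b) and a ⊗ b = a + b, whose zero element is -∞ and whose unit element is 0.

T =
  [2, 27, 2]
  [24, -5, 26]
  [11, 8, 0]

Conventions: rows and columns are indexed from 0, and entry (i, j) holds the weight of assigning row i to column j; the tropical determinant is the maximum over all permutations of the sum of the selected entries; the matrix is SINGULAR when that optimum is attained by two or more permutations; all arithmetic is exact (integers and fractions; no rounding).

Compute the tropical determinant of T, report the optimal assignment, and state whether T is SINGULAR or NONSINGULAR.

σ = (0, 1, 2): 2 + (-5) + 0 = -3
σ = (0, 2, 1): 2 + 26 + 8 = 36
σ = (1, 0, 2): 27 + 24 + 0 = 51
σ = (1, 2, 0): 27 + 26 + 11 = 64
σ = (2, 0, 1): 2 + 24 + 8 = 34
σ = (2, 1, 0): 2 + (-5) + 11 = 8
Optimal value attained by: σ = (1, 2, 0).
Answer: det⊕(T) = 64; verdict: NONSINGULAR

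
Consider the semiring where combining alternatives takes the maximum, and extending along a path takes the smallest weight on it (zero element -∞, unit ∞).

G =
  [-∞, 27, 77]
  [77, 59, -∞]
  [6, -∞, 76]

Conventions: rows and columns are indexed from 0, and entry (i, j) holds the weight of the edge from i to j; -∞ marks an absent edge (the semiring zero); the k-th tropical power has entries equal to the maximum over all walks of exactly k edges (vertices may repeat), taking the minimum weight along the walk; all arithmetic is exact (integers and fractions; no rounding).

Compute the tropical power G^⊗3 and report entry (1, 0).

G^⊗2:
  [27, 27, 76]
  [59, 59, 77]
  [6, 6, 76]
G^⊗3:
  [27, 27, 76]
  [59, 59, 76]
  [6, 6, 76]
Key observation: the optimum is the walk 1->1->1->0, with weight 59 min 59 min 77 = 59.
Optimal value attained by: walk 1->1->1->0.
Answer: (G^⊗3)[1][0] = 59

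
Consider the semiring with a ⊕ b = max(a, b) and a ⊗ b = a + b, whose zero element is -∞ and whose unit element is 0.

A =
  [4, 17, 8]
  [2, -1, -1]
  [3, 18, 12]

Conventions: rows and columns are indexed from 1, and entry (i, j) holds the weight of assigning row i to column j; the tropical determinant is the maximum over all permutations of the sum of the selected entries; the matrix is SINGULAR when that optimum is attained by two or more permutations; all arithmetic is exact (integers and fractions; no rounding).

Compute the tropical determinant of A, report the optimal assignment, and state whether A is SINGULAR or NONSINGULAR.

σ = (1, 2, 3): 4 + (-1) + 12 = 15
σ = (1, 3, 2): 4 + (-1) + 18 = 21
σ = (2, 1, 3): 17 + 2 + 12 = 31
σ = (2, 3, 1): 17 + (-1) + 3 = 19
σ = (3, 1, 2): 8 + 2 + 18 = 28
σ = (3, 2, 1): 8 + (-1) + 3 = 10
Optimal value attained by: σ = (2, 1, 3).
Answer: det⊕(A) = 31; verdict: NONSINGULAR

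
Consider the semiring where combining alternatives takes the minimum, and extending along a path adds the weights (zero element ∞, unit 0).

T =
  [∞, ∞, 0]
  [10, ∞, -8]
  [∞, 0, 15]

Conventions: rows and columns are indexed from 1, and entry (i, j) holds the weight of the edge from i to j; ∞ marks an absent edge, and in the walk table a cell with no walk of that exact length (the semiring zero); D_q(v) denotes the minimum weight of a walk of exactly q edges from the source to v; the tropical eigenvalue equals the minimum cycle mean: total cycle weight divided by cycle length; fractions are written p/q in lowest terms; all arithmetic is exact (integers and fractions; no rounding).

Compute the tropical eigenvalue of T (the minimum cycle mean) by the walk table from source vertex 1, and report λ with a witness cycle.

q=0: [0, ∞, ∞]
q=1: [∞, ∞, 0]
q=2: [∞, 0, 15]
q=3: [10, 15, -8]
Optimal cycle mean attained by: cycle 2->3->2, total (-8) + 0, length 2.
Answer: λ = -4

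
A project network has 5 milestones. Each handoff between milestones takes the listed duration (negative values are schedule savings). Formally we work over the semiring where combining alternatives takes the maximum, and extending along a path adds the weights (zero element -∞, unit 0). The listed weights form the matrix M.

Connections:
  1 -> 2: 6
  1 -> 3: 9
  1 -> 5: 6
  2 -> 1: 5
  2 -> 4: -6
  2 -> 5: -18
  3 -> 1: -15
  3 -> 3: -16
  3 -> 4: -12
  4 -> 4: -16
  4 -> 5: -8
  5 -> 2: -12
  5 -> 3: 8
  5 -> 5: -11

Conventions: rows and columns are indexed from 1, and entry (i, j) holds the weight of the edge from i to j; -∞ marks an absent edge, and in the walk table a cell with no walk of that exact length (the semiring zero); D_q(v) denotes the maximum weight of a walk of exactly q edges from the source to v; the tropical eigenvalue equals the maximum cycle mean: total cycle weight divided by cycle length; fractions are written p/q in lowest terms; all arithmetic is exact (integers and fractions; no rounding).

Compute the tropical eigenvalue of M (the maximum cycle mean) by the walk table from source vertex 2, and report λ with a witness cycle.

q=0: [-∞, 0, -∞, -∞, -∞]
q=1: [5, -∞, -∞, -6, -18]
q=2: [-∞, 11, 14, -22, 11]
q=3: [16, -1, 19, 5, 0]
q=4: [4, 22, 25, 7, 22]
q=5: [27, 10, 30, 16, 11]
Optimal cycle mean attained by: cycle 1->2->1, total 6 + 5, length 2.
Answer: λ = 11/2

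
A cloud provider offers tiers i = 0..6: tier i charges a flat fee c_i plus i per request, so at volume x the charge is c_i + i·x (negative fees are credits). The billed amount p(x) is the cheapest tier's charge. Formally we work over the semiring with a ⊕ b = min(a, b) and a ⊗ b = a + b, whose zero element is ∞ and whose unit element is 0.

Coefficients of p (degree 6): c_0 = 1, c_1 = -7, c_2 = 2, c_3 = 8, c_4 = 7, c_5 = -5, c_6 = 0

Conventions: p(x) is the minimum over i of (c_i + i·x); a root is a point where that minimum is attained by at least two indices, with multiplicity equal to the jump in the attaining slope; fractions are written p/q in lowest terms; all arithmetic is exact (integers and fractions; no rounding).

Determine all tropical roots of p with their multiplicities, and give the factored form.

hull edge (i=0, c=1) to (i=1, c=-7): slope -8, span 1
hull edge (i=1, c=-7) to (i=5, c=-5): slope 1/2, span 4
hull edge (i=5, c=-5) to (i=6, c=0): slope 5, span 1
Factored form: p(x) = 0 ⊗ (x ⊕ (-5)) ⊗ (x ⊕ (-1/2)) ⊗ (x ⊕ (-1/2)) ⊗ (x ⊕ (-1/2)) ⊗ (x ⊕ (-1/2)) ⊗ (x ⊕ 8)
Answer: roots = -5 (mult 1), -1/2 (mult 4), 8 (mult 1)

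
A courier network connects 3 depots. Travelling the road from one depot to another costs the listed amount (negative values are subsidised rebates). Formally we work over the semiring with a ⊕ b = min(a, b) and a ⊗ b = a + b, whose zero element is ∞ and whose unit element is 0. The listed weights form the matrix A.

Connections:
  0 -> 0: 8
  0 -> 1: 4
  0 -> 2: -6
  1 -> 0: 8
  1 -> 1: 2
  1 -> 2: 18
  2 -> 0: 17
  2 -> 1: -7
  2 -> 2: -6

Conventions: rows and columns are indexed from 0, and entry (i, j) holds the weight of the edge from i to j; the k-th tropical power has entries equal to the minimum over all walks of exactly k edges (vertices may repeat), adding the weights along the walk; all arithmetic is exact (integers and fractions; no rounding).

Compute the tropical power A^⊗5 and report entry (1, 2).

A^⊗2:
  [11, -13, -12]
  [10, 4, 2]
  [1, -13, -12]
A^⊗3:
  [-5, -19, -18]
  [12, -5, -4]
  [-5, -19, -18]
A^⊗4:
  [-11, -25, -24]
  [3, -11, -10]
  [-11, -25, -24]
A^⊗5:
  [-17, -31, -30]
  [-3, -17, -16]
  [-17, -31, -30]
Key observation: the optimum is the walk 1->0->2->2->2->2, with weight 8 + (-6) + (-6) + (-6) + (-6) = -16.
Optimal value attained by: walk 1->0->2->2->2->2.
Answer: (A^⊗5)[1][2] = -16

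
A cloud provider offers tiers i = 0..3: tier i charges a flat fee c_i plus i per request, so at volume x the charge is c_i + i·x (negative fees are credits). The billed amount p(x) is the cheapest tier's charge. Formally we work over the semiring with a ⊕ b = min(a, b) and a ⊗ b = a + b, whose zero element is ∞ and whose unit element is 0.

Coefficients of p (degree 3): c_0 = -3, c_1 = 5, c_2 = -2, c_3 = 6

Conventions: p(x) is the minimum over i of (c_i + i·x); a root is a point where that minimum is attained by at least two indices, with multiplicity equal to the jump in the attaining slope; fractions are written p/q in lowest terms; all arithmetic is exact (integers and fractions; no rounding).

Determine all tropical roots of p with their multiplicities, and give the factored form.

hull edge (i=0, c=-3) to (i=2, c=-2): slope 1/2, span 2
hull edge (i=2, c=-2) to (i=3, c=6): slope 8, span 1
Factored form: p(x) = 6 ⊗ (x ⊕ (-8)) ⊗ (x ⊕ (-1/2)) ⊗ (x ⊕ (-1/2))
Answer: roots = -8 (mult 1), -1/2 (mult 2)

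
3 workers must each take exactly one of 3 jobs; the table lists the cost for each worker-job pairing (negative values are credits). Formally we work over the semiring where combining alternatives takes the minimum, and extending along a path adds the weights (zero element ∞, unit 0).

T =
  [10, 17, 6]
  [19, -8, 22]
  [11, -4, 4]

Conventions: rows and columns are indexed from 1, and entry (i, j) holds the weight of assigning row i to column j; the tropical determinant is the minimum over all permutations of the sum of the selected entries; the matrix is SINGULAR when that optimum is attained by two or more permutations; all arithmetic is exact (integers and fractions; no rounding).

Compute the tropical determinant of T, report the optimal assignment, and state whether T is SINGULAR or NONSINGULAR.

σ = (1, 2, 3): 10 + (-8) + 4 = 6
σ = (1, 3, 2): 10 + 22 + (-4) = 28
σ = (2, 1, 3): 17 + 19 + 4 = 40
σ = (2, 3, 1): 17 + 22 + 11 = 50
σ = (3, 1, 2): 6 + 19 + (-4) = 21
σ = (3, 2, 1): 6 + (-8) + 11 = 9
Optimal value attained by: σ = (1, 2, 3).
Answer: det⊕(T) = 6; verdict: NONSINGULAR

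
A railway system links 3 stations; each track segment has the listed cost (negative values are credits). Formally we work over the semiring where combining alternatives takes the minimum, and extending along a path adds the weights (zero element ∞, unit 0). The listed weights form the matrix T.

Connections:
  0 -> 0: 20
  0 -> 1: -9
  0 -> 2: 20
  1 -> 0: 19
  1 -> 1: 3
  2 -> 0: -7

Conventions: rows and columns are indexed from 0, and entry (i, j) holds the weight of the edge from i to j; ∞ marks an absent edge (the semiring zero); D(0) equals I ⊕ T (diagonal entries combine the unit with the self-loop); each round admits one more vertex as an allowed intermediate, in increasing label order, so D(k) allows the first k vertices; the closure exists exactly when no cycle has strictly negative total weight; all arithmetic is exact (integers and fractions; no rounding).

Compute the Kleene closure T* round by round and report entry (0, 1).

D(0):
  [0, -9, 20]
  [19, 0, ∞]
  [-7, ∞, 0]
D(1):
  [0, -9, 20]
  [19, 0, 39]
  [-7, -16, 0]
D(2):
  [0, -9, 20]
  [19, 0, 39]
  [-7, -16, 0]
D(3):
  [0, -9, 20]
  [19, 0, 39]
  [-7, -16, 0]
Answer: T*[0][1] = -9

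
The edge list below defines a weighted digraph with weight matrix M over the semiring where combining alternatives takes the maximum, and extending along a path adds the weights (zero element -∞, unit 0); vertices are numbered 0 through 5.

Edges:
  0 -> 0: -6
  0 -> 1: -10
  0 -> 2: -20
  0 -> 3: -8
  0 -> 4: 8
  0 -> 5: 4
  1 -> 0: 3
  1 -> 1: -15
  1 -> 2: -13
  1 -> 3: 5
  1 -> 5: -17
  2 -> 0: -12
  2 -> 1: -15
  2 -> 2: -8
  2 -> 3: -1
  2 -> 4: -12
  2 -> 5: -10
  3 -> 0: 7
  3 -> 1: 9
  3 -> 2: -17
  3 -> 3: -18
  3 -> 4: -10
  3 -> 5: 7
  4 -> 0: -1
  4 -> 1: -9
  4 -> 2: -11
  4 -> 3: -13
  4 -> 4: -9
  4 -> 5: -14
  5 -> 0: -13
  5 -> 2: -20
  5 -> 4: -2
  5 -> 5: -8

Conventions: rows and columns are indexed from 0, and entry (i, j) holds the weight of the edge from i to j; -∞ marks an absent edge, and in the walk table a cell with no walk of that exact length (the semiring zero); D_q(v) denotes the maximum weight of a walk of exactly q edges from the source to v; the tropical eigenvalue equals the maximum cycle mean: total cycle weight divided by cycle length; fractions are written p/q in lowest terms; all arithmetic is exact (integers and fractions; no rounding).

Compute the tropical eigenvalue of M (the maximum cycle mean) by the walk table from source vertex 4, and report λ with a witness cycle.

q=0: [-∞, -∞, -∞, -∞, 0, -∞]
q=1: [-1, -9, -11, -13, -9, -14]
q=2: [-6, -4, -19, -4, 7, 3]
q=3: [6, 5, -4, 1, 2, 3]
q=4: [8, 10, -8, 10, 14, 10]
q=5: [17, 19, 3, 15, 16, 17]
q=6: [22, 24, 6, 24, 25, 22]
Optimal cycle mean attained by: cycle 1->3->1, total 5 + 9, length 2.
Answer: λ = 7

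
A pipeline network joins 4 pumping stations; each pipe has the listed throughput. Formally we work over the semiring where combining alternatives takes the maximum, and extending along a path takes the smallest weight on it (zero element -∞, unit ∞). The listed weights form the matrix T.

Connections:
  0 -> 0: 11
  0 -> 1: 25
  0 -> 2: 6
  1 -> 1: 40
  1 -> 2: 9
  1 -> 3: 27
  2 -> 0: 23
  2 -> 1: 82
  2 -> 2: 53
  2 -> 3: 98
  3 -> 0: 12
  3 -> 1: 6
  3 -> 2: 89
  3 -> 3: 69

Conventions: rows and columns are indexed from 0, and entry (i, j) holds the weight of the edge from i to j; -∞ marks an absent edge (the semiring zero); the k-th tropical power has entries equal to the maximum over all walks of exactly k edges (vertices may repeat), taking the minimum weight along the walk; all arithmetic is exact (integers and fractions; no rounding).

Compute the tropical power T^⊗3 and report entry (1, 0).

T^⊗2:
  [11, 25, 9, 25]
  [12, 40, 27, 27]
  [23, 53, 89, 69]
  [23, 82, 69, 89]
T^⊗3:
  [12, 25, 25, 25]
  [23, 40, 27, 27]
  [23, 82, 69, 89]
  [23, 69, 89, 69]
Key observation: the optimum is the walk 1->3->2->0, with weight 27 min 89 min 23 = 23.
Optimal value attained by: walk 1->3->2->0.
Answer: (T^⊗3)[1][0] = 23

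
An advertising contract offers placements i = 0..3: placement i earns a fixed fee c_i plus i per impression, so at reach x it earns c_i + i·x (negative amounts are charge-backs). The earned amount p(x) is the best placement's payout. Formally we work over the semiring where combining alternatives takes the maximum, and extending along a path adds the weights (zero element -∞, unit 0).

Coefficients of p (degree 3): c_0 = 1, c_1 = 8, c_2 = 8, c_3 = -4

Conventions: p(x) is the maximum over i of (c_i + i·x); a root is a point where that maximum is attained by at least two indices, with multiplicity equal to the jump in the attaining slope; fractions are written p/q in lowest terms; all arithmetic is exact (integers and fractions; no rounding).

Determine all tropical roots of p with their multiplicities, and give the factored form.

hull edge (i=0, c=1) to (i=1, c=8): slope 7, span 1
hull edge (i=1, c=8) to (i=2, c=8): slope 0, span 1
hull edge (i=2, c=8) to (i=3, c=-4): slope -12, span 1
Factored form: p(x) = -4 ⊗ (x ⊕ (-7)) ⊗ (x ⊕ 0) ⊗ (x ⊕ 12)
Answer: roots = -7 (mult 1), 0 (mult 1), 12 (mult 1)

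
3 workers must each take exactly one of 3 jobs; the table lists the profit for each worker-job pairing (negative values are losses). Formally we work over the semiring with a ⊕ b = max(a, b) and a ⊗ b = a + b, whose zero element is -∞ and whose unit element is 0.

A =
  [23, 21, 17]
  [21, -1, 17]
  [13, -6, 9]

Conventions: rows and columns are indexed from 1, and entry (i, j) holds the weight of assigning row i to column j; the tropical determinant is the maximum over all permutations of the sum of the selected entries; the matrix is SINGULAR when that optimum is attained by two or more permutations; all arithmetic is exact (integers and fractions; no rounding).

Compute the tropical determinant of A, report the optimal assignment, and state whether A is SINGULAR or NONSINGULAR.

σ = (1, 2, 3): 23 + (-1) + 9 = 31
σ = (1, 3, 2): 23 + 17 + (-6) = 34
σ = (2, 1, 3): 21 + 21 + 9 = 51
σ = (2, 3, 1): 21 + 17 + 13 = 51
σ = (3, 1, 2): 17 + 21 + (-6) = 32
σ = (3, 2, 1): 17 + (-1) + 13 = 29
Optimal value attained by: σ = (2, 1, 3).
Answer: det⊕(A) = 51; verdict: SINGULAR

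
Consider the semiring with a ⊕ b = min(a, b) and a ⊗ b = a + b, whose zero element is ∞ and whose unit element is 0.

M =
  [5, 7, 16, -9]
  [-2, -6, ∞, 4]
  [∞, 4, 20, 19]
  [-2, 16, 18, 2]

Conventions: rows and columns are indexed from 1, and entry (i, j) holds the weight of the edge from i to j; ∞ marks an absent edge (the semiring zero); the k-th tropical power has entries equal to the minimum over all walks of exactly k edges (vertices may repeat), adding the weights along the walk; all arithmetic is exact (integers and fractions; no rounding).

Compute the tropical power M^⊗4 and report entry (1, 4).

M^⊗2:
  [-11, 1, 9, -7]
  [-8, -12, 14, -11]
  [2, -2, 37, 8]
  [0, 5, 14, -11]
M^⊗3:
  [-9, -5, 5, -20]
  [-14, -18, 7, -17]
  [-4, -8, 18, -7]
  [-13, -1, 7, -9]
M^⊗4:
  [-22, -11, -2, -18]
  [-20, -24, 1, -23]
  [-10, -14, 11, -13]
  [-11, -7, 3, -22]
Key observation: the optimum is the walk 1->4->1->4->4, with weight (-9) + (-2) + (-9) + 2 = -18.
Optimal value attained by: walk 1->4->1->4->4.
Answer: (M^⊗4)[1][4] = -18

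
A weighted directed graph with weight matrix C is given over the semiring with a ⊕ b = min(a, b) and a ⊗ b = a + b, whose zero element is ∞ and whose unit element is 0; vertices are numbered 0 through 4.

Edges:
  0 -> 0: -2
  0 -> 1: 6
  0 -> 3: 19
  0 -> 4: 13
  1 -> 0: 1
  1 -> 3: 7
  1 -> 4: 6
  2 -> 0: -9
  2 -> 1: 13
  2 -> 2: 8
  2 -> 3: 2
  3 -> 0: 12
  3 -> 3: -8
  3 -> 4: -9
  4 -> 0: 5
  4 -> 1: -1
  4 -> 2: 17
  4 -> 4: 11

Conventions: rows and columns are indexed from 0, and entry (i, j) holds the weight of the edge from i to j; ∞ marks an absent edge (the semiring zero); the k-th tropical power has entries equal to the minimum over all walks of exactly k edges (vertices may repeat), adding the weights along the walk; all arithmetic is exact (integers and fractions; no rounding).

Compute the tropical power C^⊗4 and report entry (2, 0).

C^⊗2:
  [-4, 4, 30, 11, 10]
  [-1, 5, 23, -1, -2]
  [-11, -3, 16, -6, -7]
  [-4, -10, 8, -16, -17]
  [0, 10, 25, 6, 5]
C^⊗3:
  [-6, 2, 27, 3, 2]
  [-3, -3, 15, -9, -10]
  [-13, -8, 10, -14, -15]
  [-12, -18, 0, -24, -25]
  [-2, 4, 22, -2, -3]
C^⊗4:
  [-8, 0, 19, -5, -6]
  [-5, -11, 7, -17, -18]
  [-15, -16, 2, -22, -23]
  [-20, -26, -8, -32, -33]
  [-4, -4, 14, -10, -11]
Key observation: the optimum is the walk 2->0->0->0->0, with weight (-9) + (-2) + (-2) + (-2) = -15.
Optimal value attained by: walk 2->0->0->0->0.
Answer: (C^⊗4)[2][0] = -15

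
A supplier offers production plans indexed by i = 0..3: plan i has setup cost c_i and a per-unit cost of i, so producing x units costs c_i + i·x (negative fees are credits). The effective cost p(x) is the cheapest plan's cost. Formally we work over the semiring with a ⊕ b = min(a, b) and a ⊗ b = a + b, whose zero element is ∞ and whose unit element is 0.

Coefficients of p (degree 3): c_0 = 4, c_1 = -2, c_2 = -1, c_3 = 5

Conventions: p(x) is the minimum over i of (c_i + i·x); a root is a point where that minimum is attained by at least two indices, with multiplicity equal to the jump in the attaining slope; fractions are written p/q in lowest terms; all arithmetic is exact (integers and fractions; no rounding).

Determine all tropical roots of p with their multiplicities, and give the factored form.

hull edge (i=0, c=4) to (i=1, c=-2): slope -6, span 1
hull edge (i=1, c=-2) to (i=2, c=-1): slope 1, span 1
hull edge (i=2, c=-1) to (i=3, c=5): slope 6, span 1
Factored form: p(x) = 5 ⊗ (x ⊕ (-6)) ⊗ (x ⊕ (-1)) ⊗ (x ⊕ 6)
Answer: roots = -6 (mult 1), -1 (mult 1), 6 (mult 1)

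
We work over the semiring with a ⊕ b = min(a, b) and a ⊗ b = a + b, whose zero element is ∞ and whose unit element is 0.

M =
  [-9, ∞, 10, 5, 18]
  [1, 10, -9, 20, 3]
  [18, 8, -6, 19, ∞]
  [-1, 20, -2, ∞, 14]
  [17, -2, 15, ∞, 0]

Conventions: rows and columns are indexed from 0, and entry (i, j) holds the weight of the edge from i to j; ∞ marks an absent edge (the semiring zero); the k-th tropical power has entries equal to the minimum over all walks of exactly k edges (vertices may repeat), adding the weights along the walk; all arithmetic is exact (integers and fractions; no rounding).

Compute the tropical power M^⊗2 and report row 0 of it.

M^⊗2:
  [-18, 16, 1, -4, 9]
  [-8, -1, -15, 6, 3]
  [9, 2, -12, 13, 11]
  [-10, 6, -8, 4, 14]
  [-1, -2, -11, 18, 0]
Answer: row 0 of M^⊗2 = [-18, 16, 1, -4, 9]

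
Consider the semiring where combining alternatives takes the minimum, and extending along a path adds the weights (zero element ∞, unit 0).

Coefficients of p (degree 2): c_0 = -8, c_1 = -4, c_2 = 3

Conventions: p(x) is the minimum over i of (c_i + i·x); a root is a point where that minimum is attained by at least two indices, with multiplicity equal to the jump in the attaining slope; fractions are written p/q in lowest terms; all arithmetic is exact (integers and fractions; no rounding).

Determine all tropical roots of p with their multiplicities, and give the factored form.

hull edge (i=0, c=-8) to (i=1, c=-4): slope 4, span 1
hull edge (i=1, c=-4) to (i=2, c=3): slope 7, span 1
Factored form: p(x) = 3 ⊗ (x ⊕ (-7)) ⊗ (x ⊕ (-4))
Answer: roots = -7 (mult 1), -4 (mult 1)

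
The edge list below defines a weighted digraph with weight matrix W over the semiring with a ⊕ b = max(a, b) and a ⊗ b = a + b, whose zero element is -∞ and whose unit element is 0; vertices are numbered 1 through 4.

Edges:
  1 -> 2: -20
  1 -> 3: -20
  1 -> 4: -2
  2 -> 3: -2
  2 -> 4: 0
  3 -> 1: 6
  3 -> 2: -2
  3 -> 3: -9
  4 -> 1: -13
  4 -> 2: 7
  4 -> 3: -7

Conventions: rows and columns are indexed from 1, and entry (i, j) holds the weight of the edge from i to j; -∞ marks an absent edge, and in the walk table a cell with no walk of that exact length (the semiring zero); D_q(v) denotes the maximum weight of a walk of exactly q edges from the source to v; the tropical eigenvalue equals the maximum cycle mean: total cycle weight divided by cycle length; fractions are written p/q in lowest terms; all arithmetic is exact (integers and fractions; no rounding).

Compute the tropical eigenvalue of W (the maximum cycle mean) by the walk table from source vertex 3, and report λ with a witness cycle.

q=0: [-∞, -∞, 0, -∞]
q=1: [6, -2, -9, -∞]
q=2: [-3, -11, -4, 4]
q=3: [2, 11, -3, -5]
q=4: [3, 2, 9, 11]
Optimal cycle mean attained by: cycle 2->4->2, total 0 + 7, length 2.
Answer: λ = 7/2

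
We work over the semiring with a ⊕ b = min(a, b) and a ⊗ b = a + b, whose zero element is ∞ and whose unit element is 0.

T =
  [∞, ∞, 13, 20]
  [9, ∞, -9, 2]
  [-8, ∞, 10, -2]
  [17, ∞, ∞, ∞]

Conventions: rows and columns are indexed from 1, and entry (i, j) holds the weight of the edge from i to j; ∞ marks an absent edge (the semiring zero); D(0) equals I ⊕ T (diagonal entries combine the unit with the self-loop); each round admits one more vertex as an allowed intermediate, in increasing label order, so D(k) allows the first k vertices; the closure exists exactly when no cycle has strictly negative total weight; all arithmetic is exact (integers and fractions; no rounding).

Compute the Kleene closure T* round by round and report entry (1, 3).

D(0):
  [0, ∞, 13, 20]
  [9, 0, -9, 2]
  [-8, ∞, 0, -2]
  [17, ∞, ∞, 0]
D(1):
  [0, ∞, 13, 20]
  [9, 0, -9, 2]
  [-8, ∞, 0, -2]
  [17, ∞, 30, 0]
D(2):
  [0, ∞, 13, 20]
  [9, 0, -9, 2]
  [-8, ∞, 0, -2]
  [17, ∞, 30, 0]
D(3):
  [0, ∞, 13, 11]
  [-17, 0, -9, -11]
  [-8, ∞, 0, -2]
  [17, ∞, 30, 0]
D(4):
  [0, ∞, 13, 11]
  [-17, 0, -9, -11]
  [-8, ∞, 0, -2]
  [17, ∞, 30, 0]
Answer: T*[1][3] = 13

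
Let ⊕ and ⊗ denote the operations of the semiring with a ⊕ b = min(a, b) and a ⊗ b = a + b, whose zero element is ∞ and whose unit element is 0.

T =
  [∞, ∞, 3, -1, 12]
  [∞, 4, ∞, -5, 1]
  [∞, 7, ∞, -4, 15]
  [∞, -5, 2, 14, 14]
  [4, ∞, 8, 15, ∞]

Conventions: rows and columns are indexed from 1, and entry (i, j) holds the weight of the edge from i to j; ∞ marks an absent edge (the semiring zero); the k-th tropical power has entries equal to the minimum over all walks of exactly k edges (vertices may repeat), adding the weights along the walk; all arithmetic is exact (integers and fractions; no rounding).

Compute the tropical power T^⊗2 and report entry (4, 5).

T^⊗2:
  [16, -6, 1, -1, 13]
  [5, -10, -3, -1, 5]
  [19, -9, -2, 2, 8]
  [18, -1, 16, -10, -4]
  [∞, 10, 7, 3, 16]
Key observation: the optimum is the walk 4->2->5, with weight (-5) + 1 = -4.
Optimal value attained by: walk 4->2->5.
Answer: (T^⊗2)[4][5] = -4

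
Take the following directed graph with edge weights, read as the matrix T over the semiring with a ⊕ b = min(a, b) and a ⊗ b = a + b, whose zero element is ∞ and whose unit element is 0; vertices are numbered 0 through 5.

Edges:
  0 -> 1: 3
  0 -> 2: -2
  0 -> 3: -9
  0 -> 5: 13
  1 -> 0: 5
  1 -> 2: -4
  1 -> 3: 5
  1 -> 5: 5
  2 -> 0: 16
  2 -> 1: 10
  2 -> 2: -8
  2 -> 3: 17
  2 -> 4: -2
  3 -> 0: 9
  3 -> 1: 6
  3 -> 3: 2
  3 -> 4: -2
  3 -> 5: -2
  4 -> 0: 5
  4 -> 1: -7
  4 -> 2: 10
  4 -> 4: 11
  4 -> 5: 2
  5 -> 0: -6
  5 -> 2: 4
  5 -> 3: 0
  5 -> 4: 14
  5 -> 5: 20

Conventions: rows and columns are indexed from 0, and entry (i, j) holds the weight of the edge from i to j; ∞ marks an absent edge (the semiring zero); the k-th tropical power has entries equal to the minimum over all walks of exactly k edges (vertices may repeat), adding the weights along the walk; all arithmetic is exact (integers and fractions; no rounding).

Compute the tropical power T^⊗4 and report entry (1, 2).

T^⊗2:
  [0, -3, -10, -7, -11, -11]
  [-1, 6, -12, -4, -6, 3]
  [3, -9, -16, 7, -10, 0]
  [-8, -9, 2, -2, 0, 0]
  [-4, 4, -11, -4, 8, -2]
  [9, -3, -8, -15, -2, -2]
T^⊗3:
  [-17, -18, -18, -11, -12, -9]
  [-3, -13, -20, -10, -14, -6]
  [-6, -17, -24, -6, -18, -8]
  [-6, -7, -13, -17, -4, -4]
  [-8, -1, -19, -13, -13, -6]
  [-8, -9, -16, -13, -17, -17]
T^⊗4:
  [-15, -19, -26, -26, -20, -13]
  [-12, -21, -28, -12, -22, -12]
  [-14, -25, -32, -15, -26, -16]
  [-10, -11, -21, -15, -19, -19]
  [-12, -20, -27, -17, -21, -15]
  [-23, -24, -24, -17, -18, -15]
Key observation: the optimum is the walk 1->2->2->2->2, with weight (-4) + (-8) + (-8) + (-8) = -28.
Optimal value attained by: walk 1->2->2->2->2.
Answer: (T^⊗4)[1][2] = -28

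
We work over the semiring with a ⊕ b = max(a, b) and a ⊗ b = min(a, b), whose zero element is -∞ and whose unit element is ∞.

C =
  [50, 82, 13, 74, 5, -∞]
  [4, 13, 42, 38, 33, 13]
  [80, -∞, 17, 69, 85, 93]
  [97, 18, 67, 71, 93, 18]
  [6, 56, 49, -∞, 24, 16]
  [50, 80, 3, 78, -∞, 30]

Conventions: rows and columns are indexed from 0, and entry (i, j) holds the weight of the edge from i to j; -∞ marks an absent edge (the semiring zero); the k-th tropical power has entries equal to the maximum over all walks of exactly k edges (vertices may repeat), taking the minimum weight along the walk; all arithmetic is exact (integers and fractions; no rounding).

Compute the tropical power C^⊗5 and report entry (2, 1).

C^⊗2:
  [74, 50, 67, 71, 74, 18]
  [42, 33, 38, 42, 42, 42]
  [69, 80, 67, 78, 69, 30]
  [71, 82, 67, 74, 71, 67]
  [49, 24, 42, 49, 49, 49]
  [78, 50, 67, 71, 78, 30]
C^⊗3:
  [71, 74, 67, 74, 71, 67]
  [42, 42, 42, 42, 42, 38]
  [78, 69, 67, 71, 78, 67]
  [74, 71, 67, 71, 74, 67]
  [49, 49, 49, 49, 49, 42]
  [71, 78, 67, 74, 71, 67]
C^⊗4:
  [74, 71, 67, 71, 74, 67]
  [42, 42, 42, 42, 42, 42]
  [71, 78, 67, 74, 71, 67]
  [71, 74, 67, 74, 71, 67]
  [49, 49, 49, 49, 49, 49]
  [74, 71, 67, 71, 74, 67]
C^⊗5:
  [71, 74, 67, 74, 71, 67]
  [42, 42, 42, 42, 42, 42]
  [74, 71, 67, 71, 74, 67]
  [74, 71, 67, 71, 74, 67]
  [49, 49, 49, 49, 49, 49]
  [71, 74, 67, 74, 71, 67]
Key observation: the optimum is the walk 2->0->3->3->0->1, with weight 80 min 74 min 71 min 97 min 82 = 71.
Optimal value attained by: walk 2->0->3->3->0->1.
Answer: (C^⊗5)[2][1] = 71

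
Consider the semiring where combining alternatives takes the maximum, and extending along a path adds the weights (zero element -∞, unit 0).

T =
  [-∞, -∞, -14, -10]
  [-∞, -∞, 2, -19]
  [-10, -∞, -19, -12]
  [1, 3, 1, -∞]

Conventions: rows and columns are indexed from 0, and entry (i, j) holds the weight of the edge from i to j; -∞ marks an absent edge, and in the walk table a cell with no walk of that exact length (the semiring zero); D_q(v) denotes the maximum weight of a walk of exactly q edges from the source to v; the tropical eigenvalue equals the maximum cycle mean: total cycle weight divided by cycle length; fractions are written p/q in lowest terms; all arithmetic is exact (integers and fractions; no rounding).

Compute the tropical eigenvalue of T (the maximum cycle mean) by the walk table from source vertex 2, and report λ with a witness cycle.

q=0: [-∞, -∞, 0, -∞]
q=1: [-10, -∞, -19, -12]
q=2: [-11, -9, -11, -20]
q=3: [-19, -17, -7, -21]
q=4: [-17, -18, -15, -19]
Optimal cycle mean attained by: cycle 1->2->3->1, total 2 + (-12) + 3, length 3.
Answer: λ = -7/3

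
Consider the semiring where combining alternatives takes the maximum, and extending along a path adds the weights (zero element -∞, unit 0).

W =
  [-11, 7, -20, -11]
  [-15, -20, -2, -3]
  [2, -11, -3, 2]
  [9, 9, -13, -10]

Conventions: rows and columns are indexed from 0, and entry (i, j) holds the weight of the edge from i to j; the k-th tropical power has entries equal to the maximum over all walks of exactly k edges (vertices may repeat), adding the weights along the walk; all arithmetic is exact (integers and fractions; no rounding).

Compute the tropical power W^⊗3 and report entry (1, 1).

W^⊗2:
  [-2, -2, 5, 4]
  [6, 6, -5, 0]
  [11, 11, -6, -1]
  [-1, 16, 7, 6]
W^⊗3:
  [13, 13, 2, 7]
  [9, 13, 4, 3]
  [8, 18, 9, 8]
  [15, 15, 14, 13]
Key observation: the optimum is the walk 1->3->0->1, with weight (-3) + 9 + 7 = 13.
Optimal value attained by: walk 1->3->0->1.
Answer: (W^⊗3)[1][1] = 13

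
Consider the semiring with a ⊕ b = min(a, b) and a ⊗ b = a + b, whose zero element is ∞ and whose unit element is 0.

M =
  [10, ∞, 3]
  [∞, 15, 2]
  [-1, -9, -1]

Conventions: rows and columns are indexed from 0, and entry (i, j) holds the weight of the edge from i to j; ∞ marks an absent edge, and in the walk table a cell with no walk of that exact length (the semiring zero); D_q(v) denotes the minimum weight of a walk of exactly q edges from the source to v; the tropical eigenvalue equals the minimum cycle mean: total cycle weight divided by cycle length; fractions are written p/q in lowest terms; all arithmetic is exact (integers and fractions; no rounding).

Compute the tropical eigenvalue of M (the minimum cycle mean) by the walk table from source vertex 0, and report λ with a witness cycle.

q=0: [0, ∞, ∞]
q=1: [10, ∞, 3]
q=2: [2, -6, 2]
q=3: [1, -7, -4]
Optimal cycle mean attained by: cycle 1->2->1, total 2 + (-9), length 2.
Answer: λ = -7/2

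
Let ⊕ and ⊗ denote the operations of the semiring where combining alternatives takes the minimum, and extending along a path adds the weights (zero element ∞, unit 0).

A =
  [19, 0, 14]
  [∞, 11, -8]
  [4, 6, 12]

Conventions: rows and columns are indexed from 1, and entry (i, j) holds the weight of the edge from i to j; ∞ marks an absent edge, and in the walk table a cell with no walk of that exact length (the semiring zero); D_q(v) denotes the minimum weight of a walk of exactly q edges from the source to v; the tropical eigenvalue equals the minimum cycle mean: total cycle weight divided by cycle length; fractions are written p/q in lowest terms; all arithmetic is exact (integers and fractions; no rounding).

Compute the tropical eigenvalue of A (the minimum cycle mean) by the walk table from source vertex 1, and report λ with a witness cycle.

q=0: [0, ∞, ∞]
q=1: [19, 0, 14]
q=2: [18, 11, -8]
q=3: [-4, -2, 3]
Optimal cycle mean attained by: cycle 1->2->3->1, total 0 + (-8) + 4, length 3.
Answer: λ = -4/3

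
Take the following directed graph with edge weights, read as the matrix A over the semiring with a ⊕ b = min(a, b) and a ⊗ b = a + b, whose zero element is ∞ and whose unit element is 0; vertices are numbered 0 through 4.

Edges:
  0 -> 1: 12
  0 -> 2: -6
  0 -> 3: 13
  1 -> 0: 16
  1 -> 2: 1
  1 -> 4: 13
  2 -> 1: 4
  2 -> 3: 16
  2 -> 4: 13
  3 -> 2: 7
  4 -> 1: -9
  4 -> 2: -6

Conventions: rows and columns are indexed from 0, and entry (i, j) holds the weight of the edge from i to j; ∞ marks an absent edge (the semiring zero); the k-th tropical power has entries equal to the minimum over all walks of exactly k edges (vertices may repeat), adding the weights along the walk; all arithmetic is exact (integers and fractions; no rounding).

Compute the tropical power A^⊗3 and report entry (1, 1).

A^⊗2:
  [28, -2, 13, 10, 7]
  [∞, 4, 7, 17, 14]
  [20, 4, 5, ∞, 17]
  [∞, 11, ∞, 23, 20]
  [7, -2, -8, 10, 4]
A^⊗3:
  [14, -2, -1, 29, 11]
  [20, 5, 5, 23, 17]
  [20, 8, 5, 21, 17]
  [27, 11, 12, ∞, 24]
  [14, -5, -2, 8, 5]
Key observation: the optimum is the walk 1->2->4->1, with weight 1 + 13 + (-9) = 5.
Optimal value attained by: walk 1->2->4->1.
Answer: (A^⊗3)[1][1] = 5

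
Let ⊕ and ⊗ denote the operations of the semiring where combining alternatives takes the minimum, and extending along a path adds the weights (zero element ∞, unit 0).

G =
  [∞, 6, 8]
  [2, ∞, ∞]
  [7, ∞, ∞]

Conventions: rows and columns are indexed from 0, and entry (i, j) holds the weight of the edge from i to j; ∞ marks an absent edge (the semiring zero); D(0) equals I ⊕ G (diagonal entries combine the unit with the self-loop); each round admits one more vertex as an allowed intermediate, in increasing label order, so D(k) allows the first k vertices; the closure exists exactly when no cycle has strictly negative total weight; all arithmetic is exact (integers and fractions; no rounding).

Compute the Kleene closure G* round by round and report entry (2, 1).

D(0):
  [0, 6, 8]
  [2, 0, ∞]
  [7, ∞, 0]
D(1):
  [0, 6, 8]
  [2, 0, 10]
  [7, 13, 0]
D(2):
  [0, 6, 8]
  [2, 0, 10]
  [7, 13, 0]
D(3):
  [0, 6, 8]
  [2, 0, 10]
  [7, 13, 0]
Answer: G*[2][1] = 13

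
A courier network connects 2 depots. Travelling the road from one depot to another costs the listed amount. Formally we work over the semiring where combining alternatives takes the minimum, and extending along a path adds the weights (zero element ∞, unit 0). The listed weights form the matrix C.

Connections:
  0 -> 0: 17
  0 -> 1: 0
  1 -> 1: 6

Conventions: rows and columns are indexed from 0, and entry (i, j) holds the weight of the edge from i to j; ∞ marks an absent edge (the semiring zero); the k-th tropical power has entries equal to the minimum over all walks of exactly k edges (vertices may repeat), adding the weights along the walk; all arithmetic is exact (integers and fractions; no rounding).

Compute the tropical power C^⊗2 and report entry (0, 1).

C^⊗2:
  [34, 6]
  [∞, 12]
Key observation: the optimum is the walk 0->1->1, with weight 0 + 6 = 6.
Optimal value attained by: walk 0->1->1.
Answer: (C^⊗2)[0][1] = 6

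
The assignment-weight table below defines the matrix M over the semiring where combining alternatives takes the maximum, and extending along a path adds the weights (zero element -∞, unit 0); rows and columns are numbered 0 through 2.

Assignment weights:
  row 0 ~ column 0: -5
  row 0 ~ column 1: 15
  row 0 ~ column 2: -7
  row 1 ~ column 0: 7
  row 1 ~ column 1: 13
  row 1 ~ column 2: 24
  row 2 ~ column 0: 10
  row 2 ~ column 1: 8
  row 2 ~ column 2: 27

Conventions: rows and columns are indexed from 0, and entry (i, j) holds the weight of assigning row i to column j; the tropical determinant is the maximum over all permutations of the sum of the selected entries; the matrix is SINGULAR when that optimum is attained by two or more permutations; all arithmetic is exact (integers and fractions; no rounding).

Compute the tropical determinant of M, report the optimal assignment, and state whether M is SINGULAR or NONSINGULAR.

σ = (0, 1, 2): (-5) + 13 + 27 = 35
σ = (0, 2, 1): (-5) + 24 + 8 = 27
σ = (1, 0, 2): 15 + 7 + 27 = 49
σ = (1, 2, 0): 15 + 24 + 10 = 49
σ = (2, 0, 1): (-7) + 7 + 8 = 8
σ = (2, 1, 0): (-7) + 13 + 10 = 16
Optimal value attained by: σ = (1, 0, 2).
Answer: det⊕(M) = 49; verdict: SINGULAR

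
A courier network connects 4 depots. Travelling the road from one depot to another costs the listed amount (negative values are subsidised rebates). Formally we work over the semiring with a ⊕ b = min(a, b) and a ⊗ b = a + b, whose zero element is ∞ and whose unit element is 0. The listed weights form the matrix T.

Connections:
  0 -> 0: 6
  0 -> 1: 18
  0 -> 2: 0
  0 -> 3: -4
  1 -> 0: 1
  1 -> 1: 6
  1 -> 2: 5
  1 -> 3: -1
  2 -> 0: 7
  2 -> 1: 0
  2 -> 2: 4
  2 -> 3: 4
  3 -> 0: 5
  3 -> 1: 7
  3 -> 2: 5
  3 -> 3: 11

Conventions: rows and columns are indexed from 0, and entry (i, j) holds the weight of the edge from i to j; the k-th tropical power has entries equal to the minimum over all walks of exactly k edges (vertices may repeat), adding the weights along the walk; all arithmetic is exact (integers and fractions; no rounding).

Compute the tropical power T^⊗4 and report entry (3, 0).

T^⊗2:
  [1, 0, 1, 2]
  [4, 5, 1, -3]
  [1, 4, 5, -1]
  [8, 5, 5, 1]
T^⊗3:
  [1, 1, 1, -3]
  [2, 1, 2, 0]
  [4, 5, 1, -3]
  [6, 5, 6, 4]
T^⊗4:
  [2, 1, 1, -3]
  [2, 2, 2, -2]
  [2, 1, 2, 0]
  [6, 6, 6, 2]
Key observation: the optimum is the walk 3->0->2->1->0, with weight 5 + 0 + 0 + 1 = 6.
Optimal value attained by: walk 3->0->2->1->0.
Answer: (T^⊗4)[3][0] = 6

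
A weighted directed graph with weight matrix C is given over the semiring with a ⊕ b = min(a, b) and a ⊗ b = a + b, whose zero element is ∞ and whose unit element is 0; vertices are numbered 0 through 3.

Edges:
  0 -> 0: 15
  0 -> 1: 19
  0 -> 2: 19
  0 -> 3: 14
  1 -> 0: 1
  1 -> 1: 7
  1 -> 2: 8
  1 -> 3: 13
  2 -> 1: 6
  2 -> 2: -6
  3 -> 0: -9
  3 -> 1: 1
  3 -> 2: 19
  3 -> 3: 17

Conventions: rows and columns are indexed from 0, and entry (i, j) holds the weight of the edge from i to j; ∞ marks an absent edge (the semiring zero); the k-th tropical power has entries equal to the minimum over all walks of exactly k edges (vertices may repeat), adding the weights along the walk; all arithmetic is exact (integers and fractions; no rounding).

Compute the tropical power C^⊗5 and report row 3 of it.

C^⊗2:
  [5, 15, 13, 29]
  [4, 14, 2, 15]
  [7, 0, -12, 19]
  [2, 8, 9, 5]
C^⊗3:
  [16, 19, 7, 19]
  [6, 8, -4, 18]
  [1, -6, -18, 13]
  [-4, 6, 3, 16]
C^⊗4:
  [10, 13, 1, 30]
  [9, 2, -10, 20]
  [-5, -12, -24, 7]
  [7, 9, -3, 10]
C^⊗5:
  [14, 7, -5, 24]
  [3, -4, -16, 15]
  [-11, -18, -30, 1]
  [1, 3, -9, 21]
Answer: row 3 of C^⊗5 = [1, 3, -9, 21]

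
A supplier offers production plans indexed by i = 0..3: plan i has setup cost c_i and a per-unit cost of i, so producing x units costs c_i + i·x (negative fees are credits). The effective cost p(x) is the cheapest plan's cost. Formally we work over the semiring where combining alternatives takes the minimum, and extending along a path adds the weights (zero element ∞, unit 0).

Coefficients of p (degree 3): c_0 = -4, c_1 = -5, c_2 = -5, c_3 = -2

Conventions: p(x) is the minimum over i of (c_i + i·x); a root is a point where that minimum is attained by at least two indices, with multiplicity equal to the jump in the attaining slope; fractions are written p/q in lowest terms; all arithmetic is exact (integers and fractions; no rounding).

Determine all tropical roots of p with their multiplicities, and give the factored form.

hull edge (i=0, c=-4) to (i=1, c=-5): slope -1, span 1
hull edge (i=1, c=-5) to (i=2, c=-5): slope 0, span 1
hull edge (i=2, c=-5) to (i=3, c=-2): slope 3, span 1
Factored form: p(x) = -2 ⊗ (x ⊕ (-3)) ⊗ (x ⊕ 0) ⊗ (x ⊕ 1)
Answer: roots = -3 (mult 1), 0 (mult 1), 1 (mult 1)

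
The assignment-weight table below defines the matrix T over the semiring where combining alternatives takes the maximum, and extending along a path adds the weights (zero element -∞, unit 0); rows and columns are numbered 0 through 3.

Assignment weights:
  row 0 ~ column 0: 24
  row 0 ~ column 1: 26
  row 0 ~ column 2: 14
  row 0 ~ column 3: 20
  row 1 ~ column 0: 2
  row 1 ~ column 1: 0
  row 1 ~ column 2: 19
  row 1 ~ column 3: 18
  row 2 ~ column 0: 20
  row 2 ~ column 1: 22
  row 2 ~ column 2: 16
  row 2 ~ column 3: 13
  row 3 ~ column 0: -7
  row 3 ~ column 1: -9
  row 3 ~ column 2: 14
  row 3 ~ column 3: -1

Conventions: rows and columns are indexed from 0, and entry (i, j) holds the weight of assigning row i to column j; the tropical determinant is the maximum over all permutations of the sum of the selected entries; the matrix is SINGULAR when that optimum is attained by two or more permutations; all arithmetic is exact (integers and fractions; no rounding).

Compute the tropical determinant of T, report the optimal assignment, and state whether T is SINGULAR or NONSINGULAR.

σ = (0, 1, 2, 3): 24 + 0 + 16 + (-1) = 39
σ = (0, 1, 3, 2): 24 + 0 + 13 + 14 = 51
σ = (0, 2, 1, 3): 24 + 19 + 22 + (-1) = 64
σ = (0, 2, 3, 1): 24 + 19 + 13 + (-9) = 47
σ = (0, 3, 1, 2): 24 + 18 + 22 + 14 = 78
σ = (0, 3, 2, 1): 24 + 18 + 16 + (-9) = 49
σ = (1, 0, 2, 3): 26 + 2 + 16 + (-1) = 43
σ = (1, 0, 3, 2): 26 + 2 + 13 + 14 = 55
σ = (1, 2, 0, 3): 26 + 19 + 20 + (-1) = 64
σ = (1, 2, 3, 0): 26 + 19 + 13 + (-7) = 51
σ = (1, 3, 0, 2): 26 + 18 + 20 + 14 = 78
σ = (1, 3, 2, 0): 26 + 18 + 16 + (-7) = 53
σ = (2, 0, 1, 3): 14 + 2 + 22 + (-1) = 37
σ = (2, 0, 3, 1): 14 + 2 + 13 + (-9) = 20
σ = (2, 1, 0, 3): 14 + 0 + 20 + (-1) = 33
σ = (2, 1, 3, 0): 14 + 0 + 13 + (-7) = 20
σ = (2, 3, 0, 1): 14 + 18 + 20 + (-9) = 43
σ = (2, 3, 1, 0): 14 + 18 + 22 + (-7) = 47
σ = (3, 0, 1, 2): 20 + 2 + 22 + 14 = 58
σ = (3, 0, 2, 1): 20 + 2 + 16 + (-9) = 29
σ = (3, 1, 0, 2): 20 + 0 + 20 + 14 = 54
σ = (3, 1, 2, 0): 20 + 0 + 16 + (-7) = 29
σ = (3, 2, 0, 1): 20 + 19 + 20 + (-9) = 50
σ = (3, 2, 1, 0): 20 + 19 + 22 + (-7) = 54
Optimal value attained by: σ = (0, 3, 1, 2).
Answer: det⊕(T) = 78; verdict: SINGULAR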